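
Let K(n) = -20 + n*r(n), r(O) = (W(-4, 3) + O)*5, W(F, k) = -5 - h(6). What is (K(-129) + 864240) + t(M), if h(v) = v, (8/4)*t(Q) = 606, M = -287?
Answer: 954823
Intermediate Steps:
t(Q) = 303 (t(Q) = (½)*606 = 303)
W(F, k) = -11 (W(F, k) = -5 - 1*6 = -5 - 6 = -11)
r(O) = -55 + 5*O (r(O) = (-11 + O)*5 = -55 + 5*O)
K(n) = -20 + n*(-55 + 5*n)
(K(-129) + 864240) + t(M) = ((-20 + 5*(-129)*(-11 - 129)) + 864240) + 303 = ((-20 + 5*(-129)*(-140)) + 864240) + 303 = ((-20 + 90300) + 864240) + 303 = (90280 + 864240) + 303 = 954520 + 303 = 954823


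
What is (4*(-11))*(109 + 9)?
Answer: -5192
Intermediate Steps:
(4*(-11))*(109 + 9) = -44*118 = -5192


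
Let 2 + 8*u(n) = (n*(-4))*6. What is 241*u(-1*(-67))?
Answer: -194005/4 ≈ -48501.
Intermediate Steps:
u(n) = -1/4 - 3*n (u(n) = -1/4 + ((n*(-4))*6)/8 = -1/4 + (-4*n*6)/8 = -1/4 + (-24*n)/8 = -1/4 - 3*n)
241*u(-1*(-67)) = 241*(-1/4 - (-3)*(-67)) = 241*(-1/4 - 3*67) = 241*(-1/4 - 201) = 241*(-805/4) = -194005/4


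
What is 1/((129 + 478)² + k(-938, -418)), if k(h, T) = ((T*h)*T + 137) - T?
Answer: -1/163522108 ≈ -6.1154e-9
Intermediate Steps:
k(h, T) = 137 - T + h*T² (k(h, T) = (h*T² + 137) - T = (137 + h*T²) - T = 137 - T + h*T²)
1/((129 + 478)² + k(-938, -418)) = 1/((129 + 478)² + (137 - 1*(-418) - 938*(-418)²)) = 1/(607² + (137 + 418 - 938*174724)) = 1/(368449 + (137 + 418 - 163891112)) = 1/(368449 - 163890557) = 1/(-163522108) = -1/163522108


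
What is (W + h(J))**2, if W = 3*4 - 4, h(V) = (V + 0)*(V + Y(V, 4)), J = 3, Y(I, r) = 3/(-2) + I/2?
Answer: 289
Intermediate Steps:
Y(I, r) = -3/2 + I/2 (Y(I, r) = 3*(-1/2) + I*(1/2) = -3/2 + I/2)
h(V) = V*(-3/2 + 3*V/2) (h(V) = (V + 0)*(V + (-3/2 + V/2)) = V*(-3/2 + 3*V/2))
W = 8 (W = 12 - 4 = 8)
(W + h(J))**2 = (8 + (3/2)*3*(-1 + 3))**2 = (8 + (3/2)*3*2)**2 = (8 + 9)**2 = 17**2 = 289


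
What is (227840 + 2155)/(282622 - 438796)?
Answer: -76665/52058 ≈ -1.4727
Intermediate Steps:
(227840 + 2155)/(282622 - 438796) = 229995/(-156174) = 229995*(-1/156174) = -76665/52058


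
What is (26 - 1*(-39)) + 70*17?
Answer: 1255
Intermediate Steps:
(26 - 1*(-39)) + 70*17 = (26 + 39) + 1190 = 65 + 1190 = 1255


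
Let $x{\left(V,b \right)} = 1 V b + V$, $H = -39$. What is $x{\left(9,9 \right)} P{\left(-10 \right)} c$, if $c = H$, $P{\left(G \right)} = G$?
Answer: $35100$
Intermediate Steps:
$x{\left(V,b \right)} = V + V b$ ($x{\left(V,b \right)} = V b + V = V + V b$)
$c = -39$
$x{\left(9,9 \right)} P{\left(-10 \right)} c = 9 \left(1 + 9\right) \left(-10\right) \left(-39\right) = 9 \cdot 10 \left(-10\right) \left(-39\right) = 90 \left(-10\right) \left(-39\right) = \left(-900\right) \left(-39\right) = 35100$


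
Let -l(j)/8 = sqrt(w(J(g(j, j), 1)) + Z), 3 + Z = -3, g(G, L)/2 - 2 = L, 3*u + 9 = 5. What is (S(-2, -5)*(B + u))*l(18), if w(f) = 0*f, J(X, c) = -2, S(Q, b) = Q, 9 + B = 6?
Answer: -208*I*sqrt(6)/3 ≈ -169.83*I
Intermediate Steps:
B = -3 (B = -9 + 6 = -3)
u = -4/3 (u = -3 + (1/3)*5 = -3 + 5/3 = -4/3 ≈ -1.3333)
g(G, L) = 4 + 2*L
Z = -6 (Z = -3 - 3 = -6)
w(f) = 0
l(j) = -8*I*sqrt(6) (l(j) = -8*sqrt(0 - 6) = -8*I*sqrt(6))
(S(-2, -5)*(B + u))*l(18) = (-2*(-3 - 4/3))*(-8*I*sqrt(6)) = (-2*(-13/3))*(-8*I*sqrt(6)) = 26*(-8*I*sqrt(6))/3 = -208*I*sqrt(6)/3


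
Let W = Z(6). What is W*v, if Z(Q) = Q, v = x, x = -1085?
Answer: -6510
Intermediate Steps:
v = -1085
W = 6
W*v = 6*(-1085) = -6510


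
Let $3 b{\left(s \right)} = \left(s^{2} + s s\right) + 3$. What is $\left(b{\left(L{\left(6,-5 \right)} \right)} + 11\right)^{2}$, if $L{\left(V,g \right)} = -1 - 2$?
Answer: $324$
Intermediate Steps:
$L{\left(V,g \right)} = -3$ ($L{\left(V,g \right)} = -1 - 2 = -3$)
$b{\left(s \right)} = 1 + \frac{2 s^{2}}{3}$ ($b{\left(s \right)} = \frac{\left(s^{2} + s s\right) + 3}{3} = \frac{\left(s^{2} + s^{2}\right) + 3}{3} = \frac{2 s^{2} + 3}{3} = \frac{3 + 2 s^{2}}{3} = 1 + \frac{2 s^{2}}{3}$)
$\left(b{\left(L{\left(6,-5 \right)} \right)} + 11\right)^{2} = \left(\left(1 + \frac{2 \left(-3\right)^{2}}{3}\right) + 11\right)^{2} = \left(\left(1 + \frac{2}{3} \cdot 9\right) + 11\right)^{2} = \left(\left(1 + 6\right) + 11\right)^{2} = \left(7 + 11\right)^{2} = 18^{2} = 324$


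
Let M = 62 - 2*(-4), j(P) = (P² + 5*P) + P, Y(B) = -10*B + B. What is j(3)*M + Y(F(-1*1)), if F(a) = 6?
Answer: 1836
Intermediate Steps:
Y(B) = -9*B
j(P) = P² + 6*P
M = 70 (M = 62 + 8 = 70)
j(3)*M + Y(F(-1*1)) = (3*(6 + 3))*70 - 9*6 = (3*9)*70 - 54 = 27*70 - 54 = 1890 - 54 = 1836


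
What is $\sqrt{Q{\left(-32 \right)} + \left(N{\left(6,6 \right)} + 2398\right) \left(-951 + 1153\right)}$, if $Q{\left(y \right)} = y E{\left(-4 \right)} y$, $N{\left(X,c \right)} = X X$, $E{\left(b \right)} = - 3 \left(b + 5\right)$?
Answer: $2 \sqrt{122149} \approx 699.0$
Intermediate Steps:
$E{\left(b \right)} = -15 - 3 b$ ($E{\left(b \right)} = - 3 \left(5 + b\right) = -15 - 3 b$)
$N{\left(X,c \right)} = X^{2}$
$Q{\left(y \right)} = - 3 y^{2}$ ($Q{\left(y \right)} = y \left(-15 - -12\right) y = y \left(-15 + 12\right) y = y \left(-3\right) y = - 3 y y = - 3 y^{2}$)
$\sqrt{Q{\left(-32 \right)} + \left(N{\left(6,6 \right)} + 2398\right) \left(-951 + 1153\right)} = \sqrt{- 3 \left(-32\right)^{2} + \left(6^{2} + 2398\right) \left(-951 + 1153\right)} = \sqrt{\left(-3\right) 1024 + \left(36 + 2398\right) 202} = \sqrt{-3072 + 2434 \cdot 202} = \sqrt{-3072 + 491668} = \sqrt{488596} = 2 \sqrt{122149}$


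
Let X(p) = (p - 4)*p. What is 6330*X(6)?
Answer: 75960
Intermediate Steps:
X(p) = p*(-4 + p) (X(p) = (-4 + p)*p = p*(-4 + p))
6330*X(6) = 6330*(6*(-4 + 6)) = 6330*(6*2) = 6330*12 = 75960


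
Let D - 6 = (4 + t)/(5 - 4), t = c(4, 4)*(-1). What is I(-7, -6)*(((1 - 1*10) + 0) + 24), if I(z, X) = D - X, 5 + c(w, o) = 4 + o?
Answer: 195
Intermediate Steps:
c(w, o) = -1 + o (c(w, o) = -5 + (4 + o) = -1 + o)
t = -3 (t = (-1 + 4)*(-1) = 3*(-1) = -3)
D = 7 (D = 6 + (4 - 3)/(5 - 4) = 6 + 1/1 = 6 + 1*1 = 6 + 1 = 7)
I(z, X) = 7 - X
I(-7, -6)*(((1 - 1*10) + 0) + 24) = (7 - 1*(-6))*(((1 - 1*10) + 0) + 24) = (7 + 6)*(((1 - 10) + 0) + 24) = 13*((-9 + 0) + 24) = 13*(-9 + 24) = 13*15 = 195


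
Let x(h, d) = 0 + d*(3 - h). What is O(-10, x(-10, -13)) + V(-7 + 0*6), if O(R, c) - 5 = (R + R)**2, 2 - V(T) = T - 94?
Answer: 508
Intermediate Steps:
V(T) = 96 - T (V(T) = 2 - (T - 94) = 2 - (-94 + T) = 2 + (94 - T) = 96 - T)
x(h, d) = d*(3 - h)
O(R, c) = 5 + 4*R**2 (O(R, c) = 5 + (R + R)**2 = 5 + (2*R)**2 = 5 + 4*R**2)
O(-10, x(-10, -13)) + V(-7 + 0*6) = (5 + 4*(-10)**2) + (96 - (-7 + 0*6)) = (5 + 4*100) + (96 - (-7 + 0)) = (5 + 400) + (96 - 1*(-7)) = 405 + (96 + 7) = 405 + 103 = 508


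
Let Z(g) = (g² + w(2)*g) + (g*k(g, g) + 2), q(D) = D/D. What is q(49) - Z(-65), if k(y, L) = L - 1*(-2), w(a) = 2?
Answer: -8191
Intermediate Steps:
k(y, L) = 2 + L (k(y, L) = L + 2 = 2 + L)
q(D) = 1
Z(g) = 2 + g² + 2*g + g*(2 + g) (Z(g) = (g² + 2*g) + (g*(2 + g) + 2) = (g² + 2*g) + (2 + g*(2 + g)) = 2 + g² + 2*g + g*(2 + g))
q(49) - Z(-65) = 1 - (2 + 2*(-65)² + 4*(-65)) = 1 - (2 + 2*4225 - 260) = 1 - (2 + 8450 - 260) = 1 - 1*8192 = 1 - 8192 = -8191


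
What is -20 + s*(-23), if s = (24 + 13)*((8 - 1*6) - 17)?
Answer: 12745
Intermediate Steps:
s = -555 (s = 37*((8 - 6) - 17) = 37*(2 - 17) = 37*(-15) = -555)
-20 + s*(-23) = -20 - 555*(-23) = -20 + 12765 = 12745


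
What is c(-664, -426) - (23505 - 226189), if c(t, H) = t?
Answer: 202020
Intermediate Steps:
c(-664, -426) - (23505 - 226189) = -664 - (23505 - 226189) = -664 - 1*(-202684) = -664 + 202684 = 202020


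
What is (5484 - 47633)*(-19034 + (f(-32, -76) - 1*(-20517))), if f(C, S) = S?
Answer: -59303643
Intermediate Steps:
(5484 - 47633)*(-19034 + (f(-32, -76) - 1*(-20517))) = (5484 - 47633)*(-19034 + (-76 - 1*(-20517))) = -42149*(-19034 + (-76 + 20517)) = -42149*(-19034 + 20441) = -42149*1407 = -59303643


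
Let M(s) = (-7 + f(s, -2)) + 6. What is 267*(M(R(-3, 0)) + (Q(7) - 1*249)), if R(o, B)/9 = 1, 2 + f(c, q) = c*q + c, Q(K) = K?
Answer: -67818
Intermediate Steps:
f(c, q) = -2 + c + c*q (f(c, q) = -2 + (c*q + c) = -2 + (c + c*q) = -2 + c + c*q)
R(o, B) = 9 (R(o, B) = 9*1 = 9)
M(s) = -3 - s (M(s) = (-7 + (-2 + s + s*(-2))) + 6 = (-7 + (-2 + s - 2*s)) + 6 = (-7 + (-2 - s)) + 6 = (-9 - s) + 6 = -3 - s)
267*(M(R(-3, 0)) + (Q(7) - 1*249)) = 267*((-3 - 1*9) + (7 - 1*249)) = 267*((-3 - 9) + (7 - 249)) = 267*(-12 - 242) = 267*(-254) = -67818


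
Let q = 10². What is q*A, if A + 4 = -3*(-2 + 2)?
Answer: -400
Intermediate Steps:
A = -4 (A = -4 - 3*(-2 + 2) = -4 - 3*0 = -4 + 0 = -4)
q = 100
q*A = 100*(-4) = -400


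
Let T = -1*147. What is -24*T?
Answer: 3528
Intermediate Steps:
T = -147
-24*T = -24*(-147) = 3528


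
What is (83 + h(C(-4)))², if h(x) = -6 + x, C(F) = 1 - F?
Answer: 6724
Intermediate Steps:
(83 + h(C(-4)))² = (83 + (-6 + (1 - 1*(-4))))² = (83 + (-6 + (1 + 4)))² = (83 + (-6 + 5))² = (83 - 1)² = 82² = 6724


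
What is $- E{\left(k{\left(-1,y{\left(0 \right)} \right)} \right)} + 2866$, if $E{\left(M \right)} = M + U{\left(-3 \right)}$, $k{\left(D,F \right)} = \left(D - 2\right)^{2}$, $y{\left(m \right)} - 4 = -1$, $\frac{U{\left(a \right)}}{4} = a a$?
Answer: $2821$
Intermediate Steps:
$U{\left(a \right)} = 4 a^{2}$ ($U{\left(a \right)} = 4 a a = 4 a^{2}$)
$y{\left(m \right)} = 3$ ($y{\left(m \right)} = 4 - 1 = 3$)
$k{\left(D,F \right)} = \left(-2 + D\right)^{2}$
$E{\left(M \right)} = 36 + M$ ($E{\left(M \right)} = M + 4 \left(-3\right)^{2} = M + 4 \cdot 9 = M + 36 = 36 + M$)
$- E{\left(k{\left(-1,y{\left(0 \right)} \right)} \right)} + 2866 = - (36 + \left(-2 - 1\right)^{2}) + 2866 = - (36 + \left(-3\right)^{2}) + 2866 = - (36 + 9) + 2866 = \left(-1\right) 45 + 2866 = -45 + 2866 = 2821$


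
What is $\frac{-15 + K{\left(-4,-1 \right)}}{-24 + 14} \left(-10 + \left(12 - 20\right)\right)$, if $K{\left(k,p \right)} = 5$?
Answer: $-18$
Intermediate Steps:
$\frac{-15 + K{\left(-4,-1 \right)}}{-24 + 14} \left(-10 + \left(12 - 20\right)\right) = \frac{-15 + 5}{-24 + 14} \left(-10 + \left(12 - 20\right)\right) = - \frac{10}{-10} \left(-10 + \left(12 - 20\right)\right) = \left(-10\right) \left(- \frac{1}{10}\right) \left(-10 - 8\right) = 1 \left(-18\right) = -18$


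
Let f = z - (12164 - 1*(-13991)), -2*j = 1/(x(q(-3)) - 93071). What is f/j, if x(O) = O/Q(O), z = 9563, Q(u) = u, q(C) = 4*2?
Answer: -3088434880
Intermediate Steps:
q(C) = 8
x(O) = 1 (x(O) = O/O = 1)
j = 1/186140 (j = -1/(2*(1 - 93071)) = -½/(-93070) = -½*(-1/93070) = 1/186140 ≈ 5.3723e-6)
f = -16592 (f = 9563 - (12164 - 1*(-13991)) = 9563 - (12164 + 13991) = 9563 - 1*26155 = 9563 - 26155 = -16592)
f/j = -16592/1/186140 = -16592*186140 = -3088434880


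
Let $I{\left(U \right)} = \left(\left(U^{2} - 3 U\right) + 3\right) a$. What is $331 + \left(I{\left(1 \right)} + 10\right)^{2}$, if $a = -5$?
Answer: $356$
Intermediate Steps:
$I{\left(U \right)} = -15 - 5 U^{2} + 15 U$ ($I{\left(U \right)} = \left(\left(U^{2} - 3 U\right) + 3\right) \left(-5\right) = \left(3 + U^{2} - 3 U\right) \left(-5\right) = -15 - 5 U^{2} + 15 U$)
$331 + \left(I{\left(1 \right)} + 10\right)^{2} = 331 + \left(\left(-15 - 5 \cdot 1^{2} + 15 \cdot 1\right) + 10\right)^{2} = 331 + \left(\left(-15 - 5 + 15\right) + 10\right)^{2} = 331 + \left(-5 + 10\right)^{2} = 331 + 5^{2} = 331 + 25 = 356$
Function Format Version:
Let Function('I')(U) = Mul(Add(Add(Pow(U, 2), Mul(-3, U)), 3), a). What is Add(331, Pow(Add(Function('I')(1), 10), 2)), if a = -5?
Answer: 356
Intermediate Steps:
Function('I')(U) = Add(-15, Mul(-5, Pow(U, 2)), Mul(15, U)) (Function('I')(U) = Mul(Add(Add(Pow(U, 2), Mul(-3, U)), 3), -5) = Mul(Add(3, Pow(U, 2), Mul(-3, U)), -5) = Add(-15, Mul(-5, Pow(U, 2)), Mul(15, U)))
Add(331, Pow(Add(Function('I')(1), 10), 2)) = Add(331, Pow(Add(Add(-15, Mul(-5, Pow(1, 2)), Mul(15, 1)), 10), 2)) = Add(331, Pow(Add(Add(-15, Mul(-5, 1), 15), 10), 2)) = Add(331, Pow(Add(Add(-15, -5, 15), 10), 2)) = Add(331, Pow(Add(-5, 10), 2)) = Add(331, Pow(5, 2)) = Add(331, 25) = 356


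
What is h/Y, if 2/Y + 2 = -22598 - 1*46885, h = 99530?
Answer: -3457921025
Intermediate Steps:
Y = -2/69485 (Y = 2/(-2 + (-22598 - 1*46885)) = 2/(-2 + (-22598 - 46885)) = 2/(-2 - 69483) = 2/(-69485) = 2*(-1/69485) = -2/69485 ≈ -2.8783e-5)
h/Y = 99530/(-2/69485) = 99530*(-69485/2) = -3457921025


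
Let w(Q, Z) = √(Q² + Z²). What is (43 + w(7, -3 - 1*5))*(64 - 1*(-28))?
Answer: 3956 + 92*√113 ≈ 4934.0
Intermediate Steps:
(43 + w(7, -3 - 1*5))*(64 - 1*(-28)) = (43 + √(7² + (-3 - 1*5)²))*(64 - 1*(-28)) = (43 + √(49 + (-3 - 5)²))*(64 + 28) = (43 + √(49 + (-8)²))*92 = (43 + √(49 + 64))*92 = (43 + √113)*92 = 3956 + 92*√113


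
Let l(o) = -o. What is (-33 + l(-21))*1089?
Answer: -13068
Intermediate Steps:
(-33 + l(-21))*1089 = (-33 - 1*(-21))*1089 = (-33 + 21)*1089 = -12*1089 = -13068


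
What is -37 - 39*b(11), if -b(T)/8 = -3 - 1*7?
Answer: -3157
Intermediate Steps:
b(T) = 80 (b(T) = -8*(-3 - 1*7) = -8*(-3 - 7) = -8*(-10) = 80)
-37 - 39*b(11) = -37 - 39*80 = -37 - 3120 = -3157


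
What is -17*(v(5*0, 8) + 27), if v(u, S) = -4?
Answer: -391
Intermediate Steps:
-17*(v(5*0, 8) + 27) = -17*(-4 + 27) = -17*23 = -391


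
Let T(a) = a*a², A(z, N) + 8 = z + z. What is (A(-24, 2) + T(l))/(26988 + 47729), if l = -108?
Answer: -1259768/74717 ≈ -16.861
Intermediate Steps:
A(z, N) = -8 + 2*z (A(z, N) = -8 + (z + z) = -8 + 2*z)
T(a) = a³
(A(-24, 2) + T(l))/(26988 + 47729) = ((-8 + 2*(-24)) + (-108)³)/(26988 + 47729) = ((-8 - 48) - 1259712)/74717 = (-56 - 1259712)*(1/74717) = -1259768*1/74717 = -1259768/74717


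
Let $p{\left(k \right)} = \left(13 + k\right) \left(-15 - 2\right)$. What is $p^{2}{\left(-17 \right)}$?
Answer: $4624$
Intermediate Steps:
$p{\left(k \right)} = -221 - 17 k$ ($p{\left(k \right)} = \left(13 + k\right) \left(-17\right) = -221 - 17 k$)
$p^{2}{\left(-17 \right)} = \left(-221 - -289\right)^{2} = \left(-221 + 289\right)^{2} = 68^{2} = 4624$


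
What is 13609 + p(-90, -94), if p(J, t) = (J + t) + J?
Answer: 13335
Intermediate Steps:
p(J, t) = t + 2*J
13609 + p(-90, -94) = 13609 + (-94 + 2*(-90)) = 13609 + (-94 - 180) = 13609 - 274 = 13335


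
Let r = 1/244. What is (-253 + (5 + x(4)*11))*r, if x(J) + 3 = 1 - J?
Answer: -157/122 ≈ -1.2869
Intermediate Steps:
x(J) = -2 - J (x(J) = -3 + (1 - J) = -2 - J)
r = 1/244 ≈ 0.0040984
(-253 + (5 + x(4)*11))*r = (-253 + (5 + (-2 - 1*4)*11))*(1/244) = (-253 + (5 + (-2 - 4)*11))*(1/244) = (-253 + (5 - 6*11))*(1/244) = (-253 + (5 - 66))*(1/244) = (-253 - 61)*(1/244) = -314*1/244 = -157/122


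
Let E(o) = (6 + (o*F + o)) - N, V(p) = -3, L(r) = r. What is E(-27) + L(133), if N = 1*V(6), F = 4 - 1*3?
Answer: 88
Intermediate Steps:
F = 1 (F = 4 - 3 = 1)
N = -3 (N = 1*(-3) = -3)
E(o) = 9 + 2*o (E(o) = (6 + (o*1 + o)) - 1*(-3) = (6 + (o + o)) + 3 = (6 + 2*o) + 3 = 9 + 2*o)
E(-27) + L(133) = (9 + 2*(-27)) + 133 = (9 - 54) + 133 = -45 + 133 = 88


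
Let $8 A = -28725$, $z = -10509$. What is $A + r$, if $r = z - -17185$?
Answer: $\frac{24683}{8} \approx 3085.4$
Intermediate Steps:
$r = 6676$ ($r = -10509 - -17185 = -10509 + 17185 = 6676$)
$A = - \frac{28725}{8}$ ($A = \frac{1}{8} \left(-28725\right) = - \frac{28725}{8} \approx -3590.6$)
$A + r = - \frac{28725}{8} + 6676 = \frac{24683}{8}$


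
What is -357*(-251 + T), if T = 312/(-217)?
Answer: 2793729/31 ≈ 90120.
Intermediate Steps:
T = -312/217 (T = 312*(-1/217) = -312/217 ≈ -1.4378)
-357*(-251 + T) = -357*(-251 - 312/217) = -357*(-54779/217) = 2793729/31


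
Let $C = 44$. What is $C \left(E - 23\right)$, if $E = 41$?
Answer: $792$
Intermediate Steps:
$C \left(E - 23\right) = 44 \left(41 - 23\right) = 44 \cdot 18 = 792$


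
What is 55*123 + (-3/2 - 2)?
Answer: 13523/2 ≈ 6761.5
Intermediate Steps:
55*123 + (-3/2 - 2) = 6765 + ((½)*(-3) - 2) = 6765 + (-3/2 - 2) = 6765 - 7/2 = 13523/2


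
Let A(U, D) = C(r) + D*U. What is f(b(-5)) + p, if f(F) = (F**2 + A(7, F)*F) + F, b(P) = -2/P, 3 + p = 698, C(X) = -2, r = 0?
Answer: 17397/25 ≈ 695.88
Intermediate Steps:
p = 695 (p = -3 + 698 = 695)
A(U, D) = -2 + D*U
f(F) = F + F**2 + F*(-2 + 7*F) (f(F) = (F**2 + (-2 + F*7)*F) + F = (F**2 + (-2 + 7*F)*F) + F = (F**2 + F*(-2 + 7*F)) + F = F + F**2 + F*(-2 + 7*F))
f(b(-5)) + p = (-2/(-5))*(-1 + 8*(-2/(-5))) + 695 = (-2*(-1/5))*(-1 + 8*(-2*(-1/5))) + 695 = 2*(-1 + 8*(2/5))/5 + 695 = 2*(-1 + 16/5)/5 + 695 = (2/5)*(11/5) + 695 = 22/25 + 695 = 17397/25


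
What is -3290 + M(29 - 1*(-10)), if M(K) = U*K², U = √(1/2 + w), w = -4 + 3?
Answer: -3290 + 1521*I*√2/2 ≈ -3290.0 + 1075.5*I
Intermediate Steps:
w = -1
U = I*√2/2 (U = √(1/2 - 1) = √(½ - 1) = √(-½) = I*√2/2 ≈ 0.70711*I)
M(K) = I*√2*K²/2 (M(K) = (I*√2/2)*K² = I*√2*K²/2)
-3290 + M(29 - 1*(-10)) = -3290 + I*√2*(29 - 1*(-10))²/2 = -3290 + I*√2*(29 + 10)²/2 = -3290 + (½)*I*√2*39² = -3290 + (½)*I*√2*1521 = -3290 + 1521*I*√2/2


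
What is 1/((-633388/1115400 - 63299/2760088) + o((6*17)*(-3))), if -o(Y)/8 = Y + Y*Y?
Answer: -384825269400/287326166496106343 ≈ -1.3393e-6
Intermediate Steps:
o(Y) = -8*Y - 8*Y² (o(Y) = -8*(Y + Y*Y) = -8*(Y + Y²) = -8*Y - 8*Y²)
1/((-633388/1115400 - 63299/2760088) + o((6*17)*(-3))) = 1/((-633388/1115400 - 63299/2760088) - 8*(6*17)*(-3)*(1 + (6*17)*(-3))) = 1/((-633388*1/1115400 - 63299*1/2760088) - 8*102*(-3)*(1 + 102*(-3))) = 1/((-158347/278850 - 63299/2760088) - 8*(-306)*(1 - 306)) = 1/(-227351290343/384825269400 - 8*(-306)*(-305)) = 1/(-227351290343/384825269400 - 746640) = 1/(-287326166496106343/384825269400) = -384825269400/287326166496106343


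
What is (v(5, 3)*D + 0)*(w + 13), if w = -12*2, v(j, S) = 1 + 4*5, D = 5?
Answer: -1155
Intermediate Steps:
v(j, S) = 21 (v(j, S) = 1 + 20 = 21)
w = -24
(v(5, 3)*D + 0)*(w + 13) = (21*5 + 0)*(-24 + 13) = (105 + 0)*(-11) = 105*(-11) = -1155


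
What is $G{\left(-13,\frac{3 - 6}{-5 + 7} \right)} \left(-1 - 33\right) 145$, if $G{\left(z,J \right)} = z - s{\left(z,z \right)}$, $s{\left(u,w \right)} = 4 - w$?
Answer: $147900$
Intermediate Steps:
$G{\left(z,J \right)} = -4 + 2 z$ ($G{\left(z,J \right)} = z - \left(4 - z\right) = z + \left(-4 + z\right) = -4 + 2 z$)
$G{\left(-13,\frac{3 - 6}{-5 + 7} \right)} \left(-1 - 33\right) 145 = \left(-4 + 2 \left(-13\right)\right) \left(-1 - 33\right) 145 = \left(-4 - 26\right) \left(-1 - 33\right) 145 = \left(-30\right) \left(-34\right) 145 = 1020 \cdot 145 = 147900$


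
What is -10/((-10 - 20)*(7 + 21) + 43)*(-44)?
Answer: -440/797 ≈ -0.55207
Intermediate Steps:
-10/((-10 - 20)*(7 + 21) + 43)*(-44) = -10/(-30*28 + 43)*(-44) = -10/(-840 + 43)*(-44) = -10/(-797)*(-44) = -10*(-1/797)*(-44) = (10/797)*(-44) = -440/797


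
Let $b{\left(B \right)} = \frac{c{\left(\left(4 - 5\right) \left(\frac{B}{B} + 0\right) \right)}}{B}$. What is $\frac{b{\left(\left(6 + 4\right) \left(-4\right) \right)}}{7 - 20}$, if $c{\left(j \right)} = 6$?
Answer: $\frac{3}{260} \approx 0.011538$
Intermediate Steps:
$b{\left(B \right)} = \frac{6}{B}$
$\frac{b{\left(\left(6 + 4\right) \left(-4\right) \right)}}{7 - 20} = \frac{6 \frac{1}{\left(6 + 4\right) \left(-4\right)}}{7 - 20} = \frac{6 \frac{1}{10 \left(-4\right)}}{-13} = \frac{6}{-40} \left(- \frac{1}{13}\right) = 6 \left(- \frac{1}{40}\right) \left(- \frac{1}{13}\right) = \left(- \frac{3}{20}\right) \left(- \frac{1}{13}\right) = \frac{3}{260}$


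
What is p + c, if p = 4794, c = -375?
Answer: 4419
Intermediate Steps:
p + c = 4794 - 375 = 4419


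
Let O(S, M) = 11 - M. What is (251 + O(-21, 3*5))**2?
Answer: 61009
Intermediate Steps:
(251 + O(-21, 3*5))**2 = (251 + (11 - 3*5))**2 = (251 + (11 - 1*15))**2 = (251 + (11 - 15))**2 = (251 - 4)**2 = 247**2 = 61009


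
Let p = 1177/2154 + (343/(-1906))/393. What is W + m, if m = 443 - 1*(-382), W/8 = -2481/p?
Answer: -2608118878503/73408537 ≈ -35529.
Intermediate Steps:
p = 73408537/134455911 (p = 1177*(1/2154) + (343*(-1/1906))*(1/393) = 1177/2154 - 343/1906*1/393 = 1177/2154 - 343/749058 = 73408537/134455911 ≈ 0.54597)
W = -2668680921528/73408537 (W = 8*(-2481/73408537/134455911) = 8*(-2481*134455911/73408537) = 8*(-333585115191/73408537) = -2668680921528/73408537 ≈ -36354.)
m = 825 (m = 443 + 382 = 825)
W + m = -2668680921528/73408537 + 825 = -2608118878503/73408537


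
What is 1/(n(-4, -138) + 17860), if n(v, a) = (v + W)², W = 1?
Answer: 1/17869 ≈ 5.5963e-5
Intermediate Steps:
n(v, a) = (1 + v)² (n(v, a) = (v + 1)² = (1 + v)²)
1/(n(-4, -138) + 17860) = 1/((1 - 4)² + 17860) = 1/((-3)² + 17860) = 1/(9 + 17860) = 1/17869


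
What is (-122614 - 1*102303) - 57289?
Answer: -282206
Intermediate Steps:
(-122614 - 1*102303) - 57289 = (-122614 - 102303) - 57289 = -224917 - 57289 = -282206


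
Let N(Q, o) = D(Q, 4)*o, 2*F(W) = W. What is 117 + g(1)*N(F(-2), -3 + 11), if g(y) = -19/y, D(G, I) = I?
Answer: -491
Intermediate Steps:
F(W) = W/2
N(Q, o) = 4*o
117 + g(1)*N(F(-2), -3 + 11) = 117 + (-19/1)*(4*(-3 + 11)) = 117 + (-19*1)*(4*8) = 117 - 19*32 = 117 - 608 = -491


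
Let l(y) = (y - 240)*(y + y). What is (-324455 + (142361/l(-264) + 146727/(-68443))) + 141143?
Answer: -3338783077057693/18213503616 ≈ -1.8331e+5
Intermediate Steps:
l(y) = 2*y*(-240 + y) (l(y) = (-240 + y)*(2*y) = 2*y*(-240 + y))
(-324455 + (142361/l(-264) + 146727/(-68443))) + 141143 = (-324455 + (142361/((2*(-264)*(-240 - 264))) + 146727/(-68443))) + 141143 = (-324455 + (142361/((2*(-264)*(-504))) + 146727*(-1/68443))) + 141143 = (-324455 + (142361/266112 - 146727/68443)) + 141143 = (-324455 - 29302201501/18213503616) + 141143 = -5909491617930781/18213503616 + 141143 = -3338783077057693/18213503616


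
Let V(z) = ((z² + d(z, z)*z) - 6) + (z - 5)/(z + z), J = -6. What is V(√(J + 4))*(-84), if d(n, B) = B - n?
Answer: 630 - 105*I*√2 ≈ 630.0 - 148.49*I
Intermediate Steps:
V(z) = -6 + z² + (-5 + z)/(2*z) (V(z) = ((z² + (z - z)*z) - 6) + (z - 5)/(z + z) = ((z² + 0*z) - 6) + (-5 + z)/((2*z)) = ((z² + 0) - 6) + (-5 + z)*(1/(2*z)) = (z² - 6) + (-5 + z)/(2*z) = (-6 + z²) + (-5 + z)/(2*z) = -6 + z² + (-5 + z)/(2*z))
V(√(J + 4))*(-84) = (-11/2 + (√(-6 + 4))² - 5/(2*√(-6 + 4)))*(-84) = (-11/2 + (√(-2))² - 5*(-I*√2/2)/2)*(-84) = (-11/2 + (I*√2)² - 5*(-I*√2/2)/2)*(-84) = (-11/2 - 2 - (-5)*I*√2/4)*(-84) = (-11/2 - 2 + 5*I*√2/4)*(-84) = (-15/2 + 5*I*√2/4)*(-84) = 630 - 105*I*√2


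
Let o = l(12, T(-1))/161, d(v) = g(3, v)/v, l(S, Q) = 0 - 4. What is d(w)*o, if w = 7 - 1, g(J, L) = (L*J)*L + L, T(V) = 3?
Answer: -76/161 ≈ -0.47205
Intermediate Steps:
g(J, L) = L + J*L**2 (g(J, L) = (J*L)*L + L = J*L**2 + L = L + J*L**2)
l(S, Q) = -4
w = 6
d(v) = 1 + 3*v (d(v) = (v*(1 + 3*v))/v = 1 + 3*v)
o = -4/161 ≈ -0.024845
d(w)*o = (1 + 3*6)*(-4/161) = (1 + 18)*(-4/161) = 19*(-4/161) = -76/161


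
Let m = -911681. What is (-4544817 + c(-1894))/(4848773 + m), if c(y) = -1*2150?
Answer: -4546967/3937092 ≈ -1.1549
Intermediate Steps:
c(y) = -2150
(-4544817 + c(-1894))/(4848773 + m) = (-4544817 - 2150)/(4848773 - 911681) = -4546967/3937092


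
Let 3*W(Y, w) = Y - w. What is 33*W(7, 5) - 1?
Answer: 21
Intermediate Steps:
W(Y, w) = -w/3 + Y/3 (W(Y, w) = (Y - w)/3 = -w/3 + Y/3)
33*W(7, 5) - 1 = 33*(-1/3*5 + (1/3)*7) - 1 = 33*(-5/3 + 7/3) - 1 = 33*(2/3) - 1 = 22 - 1 = 21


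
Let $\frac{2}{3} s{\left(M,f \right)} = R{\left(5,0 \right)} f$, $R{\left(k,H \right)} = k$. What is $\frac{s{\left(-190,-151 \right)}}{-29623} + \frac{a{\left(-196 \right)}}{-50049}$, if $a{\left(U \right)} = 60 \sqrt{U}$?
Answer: $\frac{2265}{59246} - \frac{280 i}{16683} \approx 0.03823 - 0.016784 i$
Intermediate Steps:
$s{\left(M,f \right)} = \frac{15 f}{2}$ ($s{\left(M,f \right)} = \frac{3 \cdot 5 f}{2} = \frac{15 f}{2}$)
$\frac{s{\left(-190,-151 \right)}}{-29623} + \frac{a{\left(-196 \right)}}{-50049} = \frac{\frac{15}{2} \left(-151\right)}{-29623} + \frac{60 \sqrt{-196}}{-50049} = \left(- \frac{2265}{2}\right) \left(- \frac{1}{29623}\right) + 60 \cdot 14 i \left(- \frac{1}{50049}\right) = \frac{2265}{59246} + 840 i \left(- \frac{1}{50049}\right) = \frac{2265}{59246} - \frac{280 i}{16683}$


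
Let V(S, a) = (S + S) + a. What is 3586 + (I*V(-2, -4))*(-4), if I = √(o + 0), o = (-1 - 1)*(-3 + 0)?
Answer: 3586 + 32*√6 ≈ 3664.4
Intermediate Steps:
o = 6 (o = -2*(-3) = 6)
V(S, a) = a + 2*S (V(S, a) = 2*S + a = a + 2*S)
I = √6 (I = √(6 + 0) = √6 ≈ 2.4495)
3586 + (I*V(-2, -4))*(-4) = 3586 + (√6*(-4 + 2*(-2)))*(-4) = 3586 + (√6*(-4 - 4))*(-4) = 3586 + (√6*(-8))*(-4) = 3586 - 8*√6*(-4) = 3586 + 32*√6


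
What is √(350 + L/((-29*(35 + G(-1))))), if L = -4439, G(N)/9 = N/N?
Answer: √143881441/638 ≈ 18.801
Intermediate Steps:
G(N) = 9 (G(N) = 9*(N/N) = 9*1 = 9)
√(350 + L/((-29*(35 + G(-1))))) = √(350 - 4439*(-1/(29*(35 + 9)))) = √(350 - 4439/((-29*44))) = √(350 - 4439/(-1276)) = √(350 - 4439*(-1/1276)) = √(350 + 4439/1276) = √(451039/1276) = √143881441/638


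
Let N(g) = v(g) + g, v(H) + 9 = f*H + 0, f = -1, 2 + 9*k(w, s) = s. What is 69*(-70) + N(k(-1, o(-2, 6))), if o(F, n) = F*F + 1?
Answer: -4839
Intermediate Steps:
o(F, n) = 1 + F² (o(F, n) = F² + 1 = 1 + F²)
k(w, s) = -2/9 + s/9
v(H) = -9 - H (v(H) = -9 + (-H + 0) = -9 - H)
N(g) = -9 (N(g) = (-9 - g) + g = -9)
69*(-70) + N(k(-1, o(-2, 6))) = 69*(-70) - 9 = -4830 - 9 = -4839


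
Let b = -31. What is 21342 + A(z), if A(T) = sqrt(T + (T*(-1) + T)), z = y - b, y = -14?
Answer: 21342 + sqrt(17) ≈ 21346.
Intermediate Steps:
z = 17 (z = -14 - 1*(-31) = -14 + 31 = 17)
A(T) = sqrt(T) (A(T) = sqrt(T + (-T + T)) = sqrt(T + 0) = sqrt(T))
21342 + A(z) = 21342 + sqrt(17)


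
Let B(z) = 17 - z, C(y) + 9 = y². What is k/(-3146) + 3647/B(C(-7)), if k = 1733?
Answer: -11513321/72358 ≈ -159.12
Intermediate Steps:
C(y) = -9 + y²
k/(-3146) + 3647/B(C(-7)) = 1733/(-3146) + 3647/(17 - (-9 + (-7)²)) = 1733*(-1/3146) + 3647/(17 - (-9 + 49)) = -1733/3146 + 3647/(17 - 1*40) = -1733/3146 + 3647/(17 - 40) = -1733/3146 + 3647/(-23) = -1733/3146 + 3647*(-1/23) = -1733/3146 - 3647/23 = -11513321/72358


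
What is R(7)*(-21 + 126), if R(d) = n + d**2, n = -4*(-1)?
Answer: 5565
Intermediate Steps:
n = 4
R(d) = 4 + d**2
R(7)*(-21 + 126) = (4 + 7**2)*(-21 + 126) = (4 + 49)*105 = 53*105 = 5565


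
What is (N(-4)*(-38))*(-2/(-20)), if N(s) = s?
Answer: 76/5 ≈ 15.200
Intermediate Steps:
(N(-4)*(-38))*(-2/(-20)) = (-4*(-38))*(-2/(-20)) = 152*(-2*(-1/20)) = 152*(⅒) = 76/5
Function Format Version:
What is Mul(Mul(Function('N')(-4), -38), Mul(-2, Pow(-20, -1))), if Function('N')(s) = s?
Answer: Rational(76, 5) ≈ 15.200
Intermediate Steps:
Mul(Mul(Function('N')(-4), -38), Mul(-2, Pow(-20, -1))) = Mul(Mul(-4, -38), Mul(-2, Pow(-20, -1))) = Mul(152, Mul(-2, Rational(-1, 20))) = Mul(152, Rational(1, 10)) = Rational(76, 5)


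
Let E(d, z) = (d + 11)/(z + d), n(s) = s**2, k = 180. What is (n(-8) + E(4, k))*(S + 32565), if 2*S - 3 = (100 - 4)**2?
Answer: 876649059/368 ≈ 2.3822e+6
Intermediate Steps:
S = 9219/2 (S = 3/2 + (100 - 4)**2/2 = 3/2 + (1/2)*96**2 = 3/2 + (1/2)*9216 = 3/2 + 4608 = 9219/2 ≈ 4609.5)
E(d, z) = (11 + d)/(d + z)
(n(-8) + E(4, k))*(S + 32565) = ((-8)**2 + (11 + 4)/(4 + 180))*(9219/2 + 32565) = (64 + 15/184)*(74349/2) = (11791/184)*(74349/2) = 876649059/368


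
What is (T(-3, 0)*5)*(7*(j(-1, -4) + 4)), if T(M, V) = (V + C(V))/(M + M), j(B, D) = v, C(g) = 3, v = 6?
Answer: -175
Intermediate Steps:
j(B, D) = 6
T(M, V) = (3 + V)/(2*M) (T(M, V) = (V + 3)/(M + M) = (3 + V)/((2*M)) = (3 + V)*(1/(2*M)) = (3 + V)/(2*M))
(T(-3, 0)*5)*(7*(j(-1, -4) + 4)) = (((1/2)*(3 + 0)/(-3))*5)*(7*(6 + 4)) = (((1/2)*(-1/3)*3)*5)*(7*10) = -1/2*5*70 = -5/2*70 = -175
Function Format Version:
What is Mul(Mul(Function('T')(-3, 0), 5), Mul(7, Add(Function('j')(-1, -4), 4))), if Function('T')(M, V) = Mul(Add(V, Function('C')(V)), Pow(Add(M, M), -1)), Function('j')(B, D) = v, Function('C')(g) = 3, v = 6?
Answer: -175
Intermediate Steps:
Function('j')(B, D) = 6
Function('T')(M, V) = Mul(Rational(1, 2), Pow(M, -1), Add(3, V)) (Function('T')(M, V) = Mul(Add(V, 3), Pow(Add(M, M), -1)) = Mul(Add(3, V), Pow(Mul(2, M), -1)) = Mul(Add(3, V), Mul(Rational(1, 2), Pow(M, -1))) = Mul(Rational(1, 2), Pow(M, -1), Add(3, V)))
Mul(Mul(Function('T')(-3, 0), 5), Mul(7, Add(Function('j')(-1, -4), 4))) = Mul(Mul(Mul(Rational(1, 2), Pow(-3, -1), Add(3, 0)), 5), Mul(7, Add(6, 4))) = Mul(Mul(Mul(Rational(1, 2), Rational(-1, 3), 3), 5), Mul(7, 10)) = Mul(Mul(Rational(-1, 2), 5), 70) = Mul(Rational(-5, 2), 70) = -175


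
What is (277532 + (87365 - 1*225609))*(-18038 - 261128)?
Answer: -38884473808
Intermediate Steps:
(277532 + (87365 - 1*225609))*(-18038 - 261128) = (277532 + (87365 - 225609))*(-279166) = (277532 - 138244)*(-279166) = 139288*(-279166) = -38884473808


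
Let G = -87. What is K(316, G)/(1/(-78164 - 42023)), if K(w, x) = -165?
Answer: 19830855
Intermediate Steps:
K(316, G)/(1/(-78164 - 42023)) = -165/(1/(-78164 - 42023)) = -165/(1/(-120187)) = -165/(-1/120187) = -165*(-120187) = 19830855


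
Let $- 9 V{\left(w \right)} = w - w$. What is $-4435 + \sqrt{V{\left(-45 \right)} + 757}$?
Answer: $-4435 + \sqrt{757} \approx -4407.5$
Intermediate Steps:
$V{\left(w \right)} = 0$ ($V{\left(w \right)} = - \frac{w - w}{9} = \left(- \frac{1}{9}\right) 0 = 0$)
$-4435 + \sqrt{V{\left(-45 \right)} + 757} = -4435 + \sqrt{0 + 757} = -4435 + \sqrt{757}$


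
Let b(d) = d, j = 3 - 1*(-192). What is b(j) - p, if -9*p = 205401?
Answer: 69052/3 ≈ 23017.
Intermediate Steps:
p = -68467/3 (p = -⅑*205401 = -68467/3 ≈ -22822.)
j = 195 (j = 3 + 192 = 195)
b(j) - p = 195 - 1*(-68467/3) = 195 + 68467/3 = 69052/3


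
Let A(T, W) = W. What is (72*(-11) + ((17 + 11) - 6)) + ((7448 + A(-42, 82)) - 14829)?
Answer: -8069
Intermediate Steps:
(72*(-11) + ((17 + 11) - 6)) + ((7448 + A(-42, 82)) - 14829) = (72*(-11) + ((17 + 11) - 6)) + ((7448 + 82) - 14829) = (-792 + (28 - 6)) + (7530 - 14829) = (-792 + 22) - 7299 = -770 - 7299 = -8069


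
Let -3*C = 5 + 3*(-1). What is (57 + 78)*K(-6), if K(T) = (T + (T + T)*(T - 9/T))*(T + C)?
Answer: -43200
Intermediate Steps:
C = -⅔ (C = -(5 + 3*(-1))/3 = -(5 - 3)/3 = -⅓*2 = -⅔ ≈ -0.66667)
K(T) = (-⅔ + T)*(T + 2*T*(T - 9/T)) (K(T) = (T + (T + T)*(T - 9/T))*(T - ⅔) = (T + (2*T)*(T - 9/T))*(-⅔ + T) = (T + 2*T*(T - 9/T))*(-⅔ + T) = (-⅔ + T)*(T + 2*T*(T - 9/T)))
(57 + 78)*K(-6) = (57 + 78)*(12 + 2*(-6)³ - 56/3*(-6) - ⅓*(-6)²) = 135*(12 + 2*(-216) + 112 - ⅓*36) = 135*(12 - 432 + 112 - 12) = 135*(-320) = -43200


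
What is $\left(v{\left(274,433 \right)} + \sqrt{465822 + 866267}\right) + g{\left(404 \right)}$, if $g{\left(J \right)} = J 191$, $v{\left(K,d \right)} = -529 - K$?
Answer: $76361 + 11 \sqrt{11009} \approx 77515.0$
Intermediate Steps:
$g{\left(J \right)} = 191 J$
$\left(v{\left(274,433 \right)} + \sqrt{465822 + 866267}\right) + g{\left(404 \right)} = \left(\left(-529 - 274\right) + \sqrt{465822 + 866267}\right) + 191 \cdot 404 = \left(\left(-529 - 274\right) + \sqrt{1332089}\right) + 77164 = \left(-803 + 11 \sqrt{11009}\right) + 77164 = 76361 + 11 \sqrt{11009}$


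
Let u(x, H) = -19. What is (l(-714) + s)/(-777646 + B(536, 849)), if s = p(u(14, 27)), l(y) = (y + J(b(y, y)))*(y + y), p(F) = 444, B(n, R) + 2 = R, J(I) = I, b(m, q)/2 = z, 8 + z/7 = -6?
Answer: -144436/86311 ≈ -1.6734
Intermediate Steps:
z = -98 (z = -56 + 7*(-6) = -56 - 42 = -98)
b(m, q) = -196 (b(m, q) = 2*(-98) = -196)
B(n, R) = -2 + R
l(y) = 2*y*(-196 + y) (l(y) = (y - 196)*(y + y) = (-196 + y)*(2*y) = 2*y*(-196 + y))
s = 444
(l(-714) + s)/(-777646 + B(536, 849)) = (2*(-714)*(-196 - 714) + 444)/(-777646 + (-2 + 849)) = (2*(-714)*(-910) + 444)/(-777646 + 847) = (1299480 + 444)/(-776799) = 1299924*(-1/776799) = -144436/86311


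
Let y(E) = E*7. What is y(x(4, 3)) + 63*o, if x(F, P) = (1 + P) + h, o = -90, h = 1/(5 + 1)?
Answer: -33845/6 ≈ -5640.8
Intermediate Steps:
h = ⅙ (h = 1/6 = ⅙ ≈ 0.16667)
x(F, P) = 7/6 + P (x(F, P) = (1 + P) + ⅙ = 7/6 + P)
y(E) = 7*E
y(x(4, 3)) + 63*o = 7*(7/6 + 3) + 63*(-90) = 7*(25/6) - 5670 = 175/6 - 5670 = -33845/6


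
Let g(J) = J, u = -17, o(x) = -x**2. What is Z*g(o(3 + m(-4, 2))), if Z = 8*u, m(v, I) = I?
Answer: 3400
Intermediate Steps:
Z = -136 (Z = 8*(-17) = -136)
Z*g(o(3 + m(-4, 2))) = -(-136)*(3 + 2)**2 = -(-136)*5**2 = -(-136)*25 = -136*(-25) = 3400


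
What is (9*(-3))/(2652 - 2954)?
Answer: 27/302 ≈ 0.089404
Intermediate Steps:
(9*(-3))/(2652 - 2954) = -27/(-302) = -27*(-1/302) = 27/302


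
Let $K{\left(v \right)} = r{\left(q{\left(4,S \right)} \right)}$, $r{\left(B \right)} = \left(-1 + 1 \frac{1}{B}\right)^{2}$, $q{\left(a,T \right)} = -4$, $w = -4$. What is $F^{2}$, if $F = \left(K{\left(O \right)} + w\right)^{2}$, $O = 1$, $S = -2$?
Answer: $\frac{2313441}{65536} \approx 35.3$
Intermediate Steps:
$r{\left(B \right)} = \left(-1 + \frac{1}{B}\right)^{2}$
$K{\left(v \right)} = \frac{25}{16}$ ($K{\left(v \right)} = \frac{\left(-1 - 4\right)^{2}}{16} = \frac{\left(-5\right)^{2}}{16} = \frac{1}{16} \cdot 25 = \frac{25}{16}$)
$F = \frac{1521}{256}$ ($F = \left(\frac{25}{16} - 4\right)^{2} = \left(- \frac{39}{16}\right)^{2} = \frac{1521}{256} \approx 5.9414$)
$F^{2} = \left(\frac{1521}{256}\right)^{2} = \frac{2313441}{65536}$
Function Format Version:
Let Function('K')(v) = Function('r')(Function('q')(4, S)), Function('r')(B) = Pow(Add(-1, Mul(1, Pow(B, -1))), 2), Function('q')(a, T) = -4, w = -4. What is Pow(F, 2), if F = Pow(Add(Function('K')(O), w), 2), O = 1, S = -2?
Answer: Rational(2313441, 65536) ≈ 35.300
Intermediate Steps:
Function('r')(B) = Pow(Add(-1, Pow(B, -1)), 2)
Function('K')(v) = Rational(25, 16) (Function('K')(v) = Mul(Pow(-4, -2), Pow(Add(-1, -4), 2)) = Mul(Rational(1, 16), Pow(-5, 2)) = Mul(Rational(1, 16), 25) = Rational(25, 16))
F = Rational(1521, 256) (F = Pow(Add(Rational(25, 16), -4), 2) = Pow(Rational(-39, 16), 2) = Rational(1521, 256) ≈ 5.9414)
Pow(F, 2) = Pow(Rational(1521, 256), 2) = Rational(2313441, 65536)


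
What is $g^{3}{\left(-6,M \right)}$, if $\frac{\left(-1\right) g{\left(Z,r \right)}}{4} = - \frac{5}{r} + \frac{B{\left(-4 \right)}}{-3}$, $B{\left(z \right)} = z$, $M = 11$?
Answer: $- \frac{1560896}{35937} \approx -43.434$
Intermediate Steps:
$g{\left(Z,r \right)} = - \frac{16}{3} + \frac{20}{r}$ ($g{\left(Z,r \right)} = - 4 \left(- \frac{5}{r} - \frac{4}{-3}\right) = - 4 \left(- \frac{5}{r} - - \frac{4}{3}\right) = - 4 \left(- \frac{5}{r} + \frac{4}{3}\right) = - 4 \left(\frac{4}{3} - \frac{5}{r}\right) = - \frac{16}{3} + \frac{20}{r}$)
$g^{3}{\left(-6,M \right)} = \left(- \frac{16}{3} + \frac{20}{11}\right)^{3} = \left(- \frac{116}{33}\right)^{3} = - \frac{1560896}{35937}$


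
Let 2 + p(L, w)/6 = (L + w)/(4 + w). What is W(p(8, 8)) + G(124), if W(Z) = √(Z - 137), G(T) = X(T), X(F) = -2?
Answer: -2 + I*√141 ≈ -2.0 + 11.874*I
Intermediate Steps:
G(T) = -2
p(L, w) = -12 + 6*(L + w)/(4 + w) (p(L, w) = -12 + 6*((L + w)/(4 + w)) = -12 + 6*(L + w)/(4 + w))
W(Z) = √(-137 + Z)
W(p(8, 8)) + G(124) = √(-137 + 6*(-8 + 8 - 1*8)/(4 + 8)) - 2 = √(-137 + 6*(-8 + 8 - 8)/12) - 2 = √(-137 + 6*(1/12)*(-8)) - 2 = √(-137 - 4) - 2 = √(-141) - 2 = I*√141 - 2 = -2 + I*√141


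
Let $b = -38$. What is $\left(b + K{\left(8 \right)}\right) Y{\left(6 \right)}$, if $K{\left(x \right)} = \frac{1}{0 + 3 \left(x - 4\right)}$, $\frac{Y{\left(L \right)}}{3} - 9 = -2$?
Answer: $- \frac{3185}{4} \approx -796.25$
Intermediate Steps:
$Y{\left(L \right)} = 21$ ($Y{\left(L \right)} = 27 + 3 \left(-2\right) = 27 - 6 = 21$)
$K{\left(x \right)} = \frac{1}{-12 + 3 x}$ ($K{\left(x \right)} = \frac{1}{0 + 3 \left(-4 + x\right)} = \frac{1}{0 + \left(-12 + 3 x\right)} = \frac{1}{-12 + 3 x}$)
$\left(b + K{\left(8 \right)}\right) Y{\left(6 \right)} = \left(-38 + \frac{1}{3 \left(-4 + 8\right)}\right) 21 = \left(-38 + \frac{1}{3 \cdot 4}\right) 21 = \left(-38 + \frac{1}{3} \cdot \frac{1}{4}\right) 21 = \left(-38 + \frac{1}{12}\right) 21 = \left(- \frac{455}{12}\right) 21 = - \frac{3185}{4}$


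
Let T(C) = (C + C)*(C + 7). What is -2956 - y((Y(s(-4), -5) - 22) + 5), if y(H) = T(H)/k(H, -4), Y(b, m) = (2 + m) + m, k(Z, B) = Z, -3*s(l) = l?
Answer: -2920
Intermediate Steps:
T(C) = 2*C*(7 + C) (T(C) = (2*C)*(7 + C) = 2*C*(7 + C))
s(l) = -l/3
Y(b, m) = 2 + 2*m
y(H) = 14 + 2*H (y(H) = (2*H*(7 + H))/H = 14 + 2*H)
-2956 - y((Y(s(-4), -5) - 22) + 5) = -2956 - (14 + 2*(((2 + 2*(-5)) - 22) + 5)) = -2956 - (14 + 2*(((2 - 10) - 22) + 5)) = -2956 - (14 + 2*((-8 - 22) + 5)) = -2956 - (14 + 2*(-30 + 5)) = -2956 - (14 + 2*(-25)) = -2956 - (14 - 50) = -2956 - 1*(-36) = -2956 + 36 = -2920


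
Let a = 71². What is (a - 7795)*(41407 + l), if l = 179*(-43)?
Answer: -92837340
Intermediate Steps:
l = -7697
a = 5041
(a - 7795)*(41407 + l) = (5041 - 7795)*(41407 - 7697) = -2754*33710 = -92837340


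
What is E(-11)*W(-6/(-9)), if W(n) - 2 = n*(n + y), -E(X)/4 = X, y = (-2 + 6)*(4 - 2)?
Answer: 3080/9 ≈ 342.22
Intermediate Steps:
y = 8 (y = 4*2 = 8)
E(X) = -4*X
W(n) = 2 + n*(8 + n) (W(n) = 2 + n*(n + 8) = 2 + n*(8 + n))
E(-11)*W(-6/(-9)) = (-4*(-11))*(2 + (-6/(-9))**2 + 8*(-6/(-9))) = 44*(2 + (-6*(-1/9))**2 + 8*(-6*(-1/9))) = 44*(2 + (2/3)**2 + 8*(2/3)) = 44*(2 + 4/9 + 16/3) = 44*(70/9) = 3080/9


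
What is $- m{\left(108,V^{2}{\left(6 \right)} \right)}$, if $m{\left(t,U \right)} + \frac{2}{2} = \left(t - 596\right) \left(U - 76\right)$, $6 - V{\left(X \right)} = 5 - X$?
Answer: $-13175$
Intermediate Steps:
$V{\left(X \right)} = 1 + X$ ($V{\left(X \right)} = 6 - \left(5 - X\right) = 6 + \left(-5 + X\right) = 1 + X$)
$m{\left(t,U \right)} = -1 + \left(-596 + t\right) \left(-76 + U\right)$ ($m{\left(t,U \right)} = -1 + \left(t - 596\right) \left(U - 76\right) = -1 + \left(-596 + t\right) \left(-76 + U\right)$)
$- m{\left(108,V^{2}{\left(6 \right)} \right)} = - (45295 - 596 \left(1 + 6\right)^{2} - 8208 + \left(1 + 6\right)^{2} \cdot 108) = - (45295 - 596 \cdot 7^{2} - 8208 + 7^{2} \cdot 108) = - (45295 - 29204 - 8208 + 49 \cdot 108) = - (45295 - 29204 - 8208 + 5292) = \left(-1\right) 13175 = -13175$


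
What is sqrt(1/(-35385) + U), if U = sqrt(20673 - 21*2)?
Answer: sqrt(-35385 + 28798259175*sqrt(39))/35385 ≈ 11.985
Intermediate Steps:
U = 23*sqrt(39) (U = sqrt(20673 - 42) = sqrt(20631) = 23*sqrt(39) ≈ 143.64)
sqrt(1/(-35385) + U) = sqrt(1/(-35385) + 23*sqrt(39)) = sqrt(-1/35385 + 23*sqrt(39))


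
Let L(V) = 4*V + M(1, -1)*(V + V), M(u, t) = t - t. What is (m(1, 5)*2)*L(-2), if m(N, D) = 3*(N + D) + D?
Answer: -368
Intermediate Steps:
M(u, t) = 0
m(N, D) = 3*N + 4*D (m(N, D) = 3*(D + N) + D = (3*D + 3*N) + D = 3*N + 4*D)
L(V) = 4*V (L(V) = 4*V + 0*(V + V) = 4*V + 0*(2*V) = 4*V + 0 = 4*V)
(m(1, 5)*2)*L(-2) = ((3*1 + 4*5)*2)*(4*(-2)) = ((3 + 20)*2)*(-8) = (23*2)*(-8) = 46*(-8) = -368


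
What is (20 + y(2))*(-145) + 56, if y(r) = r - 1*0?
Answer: -3134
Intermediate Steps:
y(r) = r (y(r) = r + 0 = r)
(20 + y(2))*(-145) + 56 = (20 + 2)*(-145) + 56 = 22*(-145) + 56 = -3190 + 56 = -3134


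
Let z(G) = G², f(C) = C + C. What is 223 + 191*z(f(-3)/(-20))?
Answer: 24019/100 ≈ 240.19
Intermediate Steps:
f(C) = 2*C
223 + 191*z(f(-3)/(-20)) = 223 + 191*((2*(-3))/(-20))² = 223 + 191*(-6*(-1/20))² = 223 + 191*(3/10)² = 223 + 191*(9/100) = 223 + 1719/100 = 24019/100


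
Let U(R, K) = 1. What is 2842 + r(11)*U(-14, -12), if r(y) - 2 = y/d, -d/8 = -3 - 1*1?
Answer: 91019/32 ≈ 2844.3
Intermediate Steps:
d = 32 (d = -8*(-3 - 1*1) = -8*(-3 - 1) = -8*(-4) = 32)
r(y) = 2 + y/32
2842 + r(11)*U(-14, -12) = 2842 + (2 + (1/32)*11)*1 = 2842 + (2 + 11/32)*1 = 2842 + (75/32)*1 = 2842 + 75/32 = 91019/32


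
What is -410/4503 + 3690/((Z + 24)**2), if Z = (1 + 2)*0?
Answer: 909995/144096 ≈ 6.3152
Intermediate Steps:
Z = 0 (Z = 3*0 = 0)
-410/4503 + 3690/((Z + 24)**2) = -410/4503 + 3690/((0 + 24)**2) = -410*1/4503 + 3690/(24**2) = -410/4503 + 3690/576 = -410/4503 + 3690*(1/576) = -410/4503 + 205/32 = 909995/144096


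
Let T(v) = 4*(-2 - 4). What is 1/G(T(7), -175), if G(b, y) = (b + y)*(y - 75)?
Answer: 1/49750 ≈ 2.0101e-5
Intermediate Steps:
T(v) = -24 (T(v) = 4*(-6) = -24)
G(b, y) = (-75 + y)*(b + y) (G(b, y) = (b + y)*(-75 + y) = (-75 + y)*(b + y))
1/G(T(7), -175) = 1/((-175)² - 75*(-24) - 75*(-175) - 24*(-175)) = 1/(30625 + 1800 + 13125 + 4200) = 1/49750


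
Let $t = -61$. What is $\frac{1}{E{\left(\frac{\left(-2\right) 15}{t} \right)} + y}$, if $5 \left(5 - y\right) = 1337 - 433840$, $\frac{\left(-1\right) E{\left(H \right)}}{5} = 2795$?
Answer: $\frac{5}{362653} \approx 1.3787 \cdot 10^{-5}$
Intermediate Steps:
$E{\left(H \right)} = -13975$ ($E{\left(H \right)} = \left(-5\right) 2795 = -13975$)
$y = \frac{432528}{5}$ ($y = 5 - \frac{1337 - 433840}{5} = 5 - - \frac{432503}{5} = 5 + \frac{432503}{5} = \frac{432528}{5} \approx 86506.0$)
$\frac{1}{E{\left(\frac{\left(-2\right) 15}{t} \right)} + y} = \frac{1}{-13975 + \frac{432528}{5}} = \frac{1}{\frac{362653}{5}} = \frac{5}{362653}$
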